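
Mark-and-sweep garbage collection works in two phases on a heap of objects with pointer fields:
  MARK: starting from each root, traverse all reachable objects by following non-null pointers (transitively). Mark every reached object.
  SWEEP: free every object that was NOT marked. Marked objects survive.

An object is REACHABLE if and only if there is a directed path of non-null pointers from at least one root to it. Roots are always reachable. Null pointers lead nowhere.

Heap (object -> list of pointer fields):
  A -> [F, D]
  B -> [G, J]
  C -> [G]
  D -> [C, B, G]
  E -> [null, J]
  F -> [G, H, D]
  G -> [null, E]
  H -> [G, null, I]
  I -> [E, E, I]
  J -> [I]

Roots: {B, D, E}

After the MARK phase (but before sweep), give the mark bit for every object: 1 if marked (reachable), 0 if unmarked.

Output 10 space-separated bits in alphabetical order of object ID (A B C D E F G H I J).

Answer: 0 1 1 1 1 0 1 0 1 1

Derivation:
Roots: B D E
Mark B: refs=G J, marked=B
Mark D: refs=C B G, marked=B D
Mark E: refs=null J, marked=B D E
Mark G: refs=null E, marked=B D E G
Mark J: refs=I, marked=B D E G J
Mark C: refs=G, marked=B C D E G J
Mark I: refs=E E I, marked=B C D E G I J
Unmarked (collected): A F H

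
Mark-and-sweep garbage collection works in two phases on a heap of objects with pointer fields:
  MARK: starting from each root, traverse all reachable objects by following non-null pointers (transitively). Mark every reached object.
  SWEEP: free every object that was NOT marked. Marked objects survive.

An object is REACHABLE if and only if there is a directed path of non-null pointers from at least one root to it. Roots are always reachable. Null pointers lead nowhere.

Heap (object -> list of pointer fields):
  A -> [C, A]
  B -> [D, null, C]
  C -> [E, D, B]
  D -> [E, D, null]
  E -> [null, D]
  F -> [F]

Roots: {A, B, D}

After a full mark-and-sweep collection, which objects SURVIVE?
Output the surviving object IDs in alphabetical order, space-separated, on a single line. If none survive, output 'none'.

Roots: A B D
Mark A: refs=C A, marked=A
Mark B: refs=D null C, marked=A B
Mark D: refs=E D null, marked=A B D
Mark C: refs=E D B, marked=A B C D
Mark E: refs=null D, marked=A B C D E
Unmarked (collected): F

Answer: A B C D E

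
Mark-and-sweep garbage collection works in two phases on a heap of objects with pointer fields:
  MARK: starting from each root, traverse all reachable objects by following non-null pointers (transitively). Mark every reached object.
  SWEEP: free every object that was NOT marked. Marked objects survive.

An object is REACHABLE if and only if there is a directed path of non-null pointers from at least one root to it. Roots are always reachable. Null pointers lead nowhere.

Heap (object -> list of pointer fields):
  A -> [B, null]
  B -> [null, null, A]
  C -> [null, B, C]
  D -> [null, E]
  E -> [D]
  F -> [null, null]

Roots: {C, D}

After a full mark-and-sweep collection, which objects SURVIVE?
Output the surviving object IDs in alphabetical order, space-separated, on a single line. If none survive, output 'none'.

Answer: A B C D E

Derivation:
Roots: C D
Mark C: refs=null B C, marked=C
Mark D: refs=null E, marked=C D
Mark B: refs=null null A, marked=B C D
Mark E: refs=D, marked=B C D E
Mark A: refs=B null, marked=A B C D E
Unmarked (collected): F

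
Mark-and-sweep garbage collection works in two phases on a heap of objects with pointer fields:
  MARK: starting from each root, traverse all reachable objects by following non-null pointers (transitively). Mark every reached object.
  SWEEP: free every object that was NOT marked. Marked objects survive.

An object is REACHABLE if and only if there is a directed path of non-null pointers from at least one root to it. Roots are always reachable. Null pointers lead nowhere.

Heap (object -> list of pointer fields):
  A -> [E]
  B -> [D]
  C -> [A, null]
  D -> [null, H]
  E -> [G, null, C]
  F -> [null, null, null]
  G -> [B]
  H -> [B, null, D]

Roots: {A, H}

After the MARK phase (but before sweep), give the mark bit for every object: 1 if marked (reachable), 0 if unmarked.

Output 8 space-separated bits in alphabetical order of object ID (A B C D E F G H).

Answer: 1 1 1 1 1 0 1 1

Derivation:
Roots: A H
Mark A: refs=E, marked=A
Mark H: refs=B null D, marked=A H
Mark E: refs=G null C, marked=A E H
Mark B: refs=D, marked=A B E H
Mark D: refs=null H, marked=A B D E H
Mark G: refs=B, marked=A B D E G H
Mark C: refs=A null, marked=A B C D E G H
Unmarked (collected): F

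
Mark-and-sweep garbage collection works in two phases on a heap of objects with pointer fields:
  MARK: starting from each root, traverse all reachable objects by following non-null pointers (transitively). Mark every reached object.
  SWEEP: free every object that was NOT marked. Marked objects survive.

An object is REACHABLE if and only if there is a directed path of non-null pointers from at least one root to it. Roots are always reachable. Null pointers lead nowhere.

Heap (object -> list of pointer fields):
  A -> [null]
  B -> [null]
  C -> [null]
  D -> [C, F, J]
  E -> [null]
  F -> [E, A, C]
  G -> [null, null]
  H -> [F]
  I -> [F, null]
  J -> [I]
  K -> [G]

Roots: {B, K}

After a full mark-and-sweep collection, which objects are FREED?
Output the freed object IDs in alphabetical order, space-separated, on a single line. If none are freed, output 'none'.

Roots: B K
Mark B: refs=null, marked=B
Mark K: refs=G, marked=B K
Mark G: refs=null null, marked=B G K
Unmarked (collected): A C D E F H I J

Answer: A C D E F H I J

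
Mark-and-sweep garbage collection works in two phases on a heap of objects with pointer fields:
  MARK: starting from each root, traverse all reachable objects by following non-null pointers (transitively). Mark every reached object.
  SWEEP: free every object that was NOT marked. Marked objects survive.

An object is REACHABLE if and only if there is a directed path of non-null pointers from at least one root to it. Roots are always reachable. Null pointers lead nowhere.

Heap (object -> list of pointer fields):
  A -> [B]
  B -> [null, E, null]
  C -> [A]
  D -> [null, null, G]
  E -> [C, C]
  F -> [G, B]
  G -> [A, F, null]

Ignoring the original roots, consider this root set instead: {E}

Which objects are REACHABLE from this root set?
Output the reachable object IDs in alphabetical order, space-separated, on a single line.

Answer: A B C E

Derivation:
Roots: E
Mark E: refs=C C, marked=E
Mark C: refs=A, marked=C E
Mark A: refs=B, marked=A C E
Mark B: refs=null E null, marked=A B C E
Unmarked (collected): D F G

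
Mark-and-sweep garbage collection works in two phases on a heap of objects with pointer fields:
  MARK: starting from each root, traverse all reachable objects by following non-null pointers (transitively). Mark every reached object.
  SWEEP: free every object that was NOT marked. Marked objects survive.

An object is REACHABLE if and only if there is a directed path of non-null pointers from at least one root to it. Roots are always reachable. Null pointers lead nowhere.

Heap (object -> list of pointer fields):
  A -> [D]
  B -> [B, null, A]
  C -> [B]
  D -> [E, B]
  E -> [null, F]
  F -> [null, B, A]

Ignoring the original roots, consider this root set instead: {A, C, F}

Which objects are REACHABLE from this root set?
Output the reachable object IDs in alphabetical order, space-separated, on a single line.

Answer: A B C D E F

Derivation:
Roots: A C F
Mark A: refs=D, marked=A
Mark C: refs=B, marked=A C
Mark F: refs=null B A, marked=A C F
Mark D: refs=E B, marked=A C D F
Mark B: refs=B null A, marked=A B C D F
Mark E: refs=null F, marked=A B C D E F
Unmarked (collected): (none)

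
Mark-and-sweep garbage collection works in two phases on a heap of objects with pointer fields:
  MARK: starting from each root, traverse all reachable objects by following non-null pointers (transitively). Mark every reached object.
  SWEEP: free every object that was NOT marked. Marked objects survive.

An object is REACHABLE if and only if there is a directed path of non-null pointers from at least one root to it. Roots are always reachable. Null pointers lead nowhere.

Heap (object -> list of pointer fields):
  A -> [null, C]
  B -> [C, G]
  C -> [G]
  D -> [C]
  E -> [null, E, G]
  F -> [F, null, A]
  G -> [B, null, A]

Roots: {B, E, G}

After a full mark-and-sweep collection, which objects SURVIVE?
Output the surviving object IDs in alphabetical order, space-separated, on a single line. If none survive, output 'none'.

Answer: A B C E G

Derivation:
Roots: B E G
Mark B: refs=C G, marked=B
Mark E: refs=null E G, marked=B E
Mark G: refs=B null A, marked=B E G
Mark C: refs=G, marked=B C E G
Mark A: refs=null C, marked=A B C E G
Unmarked (collected): D F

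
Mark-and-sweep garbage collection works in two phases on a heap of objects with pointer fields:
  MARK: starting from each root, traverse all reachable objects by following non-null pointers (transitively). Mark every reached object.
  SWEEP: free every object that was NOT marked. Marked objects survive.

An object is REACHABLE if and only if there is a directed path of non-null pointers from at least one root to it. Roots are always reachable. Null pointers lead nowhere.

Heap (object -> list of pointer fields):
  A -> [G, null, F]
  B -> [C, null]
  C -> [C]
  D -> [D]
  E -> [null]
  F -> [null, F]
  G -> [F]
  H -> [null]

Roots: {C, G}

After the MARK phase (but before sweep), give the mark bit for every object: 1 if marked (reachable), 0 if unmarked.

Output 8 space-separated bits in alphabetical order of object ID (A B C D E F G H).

Answer: 0 0 1 0 0 1 1 0

Derivation:
Roots: C G
Mark C: refs=C, marked=C
Mark G: refs=F, marked=C G
Mark F: refs=null F, marked=C F G
Unmarked (collected): A B D E H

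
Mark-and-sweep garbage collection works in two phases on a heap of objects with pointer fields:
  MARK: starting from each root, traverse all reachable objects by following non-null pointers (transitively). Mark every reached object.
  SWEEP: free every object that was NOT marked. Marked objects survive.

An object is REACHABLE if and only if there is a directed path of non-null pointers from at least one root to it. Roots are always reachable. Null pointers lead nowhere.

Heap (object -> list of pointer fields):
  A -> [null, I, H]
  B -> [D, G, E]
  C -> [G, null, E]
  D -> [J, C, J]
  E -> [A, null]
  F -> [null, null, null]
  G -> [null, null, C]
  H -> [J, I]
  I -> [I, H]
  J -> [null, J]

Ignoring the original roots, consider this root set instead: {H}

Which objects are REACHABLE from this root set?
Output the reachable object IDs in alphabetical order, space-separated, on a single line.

Roots: H
Mark H: refs=J I, marked=H
Mark J: refs=null J, marked=H J
Mark I: refs=I H, marked=H I J
Unmarked (collected): A B C D E F G

Answer: H I J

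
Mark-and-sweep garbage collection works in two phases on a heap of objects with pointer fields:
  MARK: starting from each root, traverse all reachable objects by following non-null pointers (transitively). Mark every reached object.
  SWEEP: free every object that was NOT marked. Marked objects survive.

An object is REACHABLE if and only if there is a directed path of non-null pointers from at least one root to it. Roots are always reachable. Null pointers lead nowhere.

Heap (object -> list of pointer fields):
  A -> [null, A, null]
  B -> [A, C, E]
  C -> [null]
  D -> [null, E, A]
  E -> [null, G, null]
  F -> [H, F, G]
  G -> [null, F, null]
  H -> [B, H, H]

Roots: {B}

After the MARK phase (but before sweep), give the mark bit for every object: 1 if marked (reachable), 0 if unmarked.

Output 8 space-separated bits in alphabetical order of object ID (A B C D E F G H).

Roots: B
Mark B: refs=A C E, marked=B
Mark A: refs=null A null, marked=A B
Mark C: refs=null, marked=A B C
Mark E: refs=null G null, marked=A B C E
Mark G: refs=null F null, marked=A B C E G
Mark F: refs=H F G, marked=A B C E F G
Mark H: refs=B H H, marked=A B C E F G H
Unmarked (collected): D

Answer: 1 1 1 0 1 1 1 1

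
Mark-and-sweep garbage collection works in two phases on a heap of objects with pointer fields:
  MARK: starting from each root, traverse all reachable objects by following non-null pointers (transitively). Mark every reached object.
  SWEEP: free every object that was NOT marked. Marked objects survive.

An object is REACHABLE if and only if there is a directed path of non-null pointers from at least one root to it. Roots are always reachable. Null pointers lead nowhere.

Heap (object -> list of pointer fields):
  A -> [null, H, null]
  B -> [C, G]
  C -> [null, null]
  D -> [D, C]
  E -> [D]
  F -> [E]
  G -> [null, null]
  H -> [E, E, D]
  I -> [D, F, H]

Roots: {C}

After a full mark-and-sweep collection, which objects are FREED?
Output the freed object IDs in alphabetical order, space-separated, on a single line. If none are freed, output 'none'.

Answer: A B D E F G H I

Derivation:
Roots: C
Mark C: refs=null null, marked=C
Unmarked (collected): A B D E F G H I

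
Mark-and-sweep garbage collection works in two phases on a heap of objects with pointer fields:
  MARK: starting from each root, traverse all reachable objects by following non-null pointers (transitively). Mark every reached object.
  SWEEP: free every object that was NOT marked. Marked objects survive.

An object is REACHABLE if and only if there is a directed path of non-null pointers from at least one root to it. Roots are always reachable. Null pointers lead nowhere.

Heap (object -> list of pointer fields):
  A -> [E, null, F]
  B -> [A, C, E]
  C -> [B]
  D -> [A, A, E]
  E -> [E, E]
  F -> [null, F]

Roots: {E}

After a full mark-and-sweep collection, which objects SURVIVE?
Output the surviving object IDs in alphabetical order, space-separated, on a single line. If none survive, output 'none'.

Roots: E
Mark E: refs=E E, marked=E
Unmarked (collected): A B C D F

Answer: E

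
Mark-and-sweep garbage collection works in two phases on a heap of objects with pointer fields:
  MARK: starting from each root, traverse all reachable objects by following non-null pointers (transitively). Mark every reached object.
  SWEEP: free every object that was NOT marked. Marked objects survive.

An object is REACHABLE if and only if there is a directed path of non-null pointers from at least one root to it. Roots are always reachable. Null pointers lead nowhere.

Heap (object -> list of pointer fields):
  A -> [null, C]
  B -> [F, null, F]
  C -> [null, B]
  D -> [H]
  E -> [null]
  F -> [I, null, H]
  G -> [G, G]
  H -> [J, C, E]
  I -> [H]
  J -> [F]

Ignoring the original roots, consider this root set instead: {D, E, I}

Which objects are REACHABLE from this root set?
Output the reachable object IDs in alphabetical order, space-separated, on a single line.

Answer: B C D E F H I J

Derivation:
Roots: D E I
Mark D: refs=H, marked=D
Mark E: refs=null, marked=D E
Mark I: refs=H, marked=D E I
Mark H: refs=J C E, marked=D E H I
Mark J: refs=F, marked=D E H I J
Mark C: refs=null B, marked=C D E H I J
Mark F: refs=I null H, marked=C D E F H I J
Mark B: refs=F null F, marked=B C D E F H I J
Unmarked (collected): A G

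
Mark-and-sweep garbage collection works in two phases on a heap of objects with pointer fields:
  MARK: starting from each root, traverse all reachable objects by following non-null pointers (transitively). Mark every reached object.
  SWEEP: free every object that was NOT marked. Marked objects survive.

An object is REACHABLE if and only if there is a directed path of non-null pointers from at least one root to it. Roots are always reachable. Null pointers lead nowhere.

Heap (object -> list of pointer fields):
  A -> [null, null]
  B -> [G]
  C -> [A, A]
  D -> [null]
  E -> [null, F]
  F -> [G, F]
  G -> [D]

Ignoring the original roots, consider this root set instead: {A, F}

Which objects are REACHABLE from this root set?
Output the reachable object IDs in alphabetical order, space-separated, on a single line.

Answer: A D F G

Derivation:
Roots: A F
Mark A: refs=null null, marked=A
Mark F: refs=G F, marked=A F
Mark G: refs=D, marked=A F G
Mark D: refs=null, marked=A D F G
Unmarked (collected): B C E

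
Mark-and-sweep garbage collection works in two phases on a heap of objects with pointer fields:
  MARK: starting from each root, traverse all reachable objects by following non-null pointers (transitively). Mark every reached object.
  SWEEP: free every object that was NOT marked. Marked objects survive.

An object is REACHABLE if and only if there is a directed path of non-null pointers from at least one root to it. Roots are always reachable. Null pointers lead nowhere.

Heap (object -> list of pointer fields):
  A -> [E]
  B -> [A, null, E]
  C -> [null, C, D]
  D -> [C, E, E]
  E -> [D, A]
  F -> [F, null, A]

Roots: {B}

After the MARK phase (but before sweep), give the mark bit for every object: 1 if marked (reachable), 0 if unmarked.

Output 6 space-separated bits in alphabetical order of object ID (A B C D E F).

Roots: B
Mark B: refs=A null E, marked=B
Mark A: refs=E, marked=A B
Mark E: refs=D A, marked=A B E
Mark D: refs=C E E, marked=A B D E
Mark C: refs=null C D, marked=A B C D E
Unmarked (collected): F

Answer: 1 1 1 1 1 0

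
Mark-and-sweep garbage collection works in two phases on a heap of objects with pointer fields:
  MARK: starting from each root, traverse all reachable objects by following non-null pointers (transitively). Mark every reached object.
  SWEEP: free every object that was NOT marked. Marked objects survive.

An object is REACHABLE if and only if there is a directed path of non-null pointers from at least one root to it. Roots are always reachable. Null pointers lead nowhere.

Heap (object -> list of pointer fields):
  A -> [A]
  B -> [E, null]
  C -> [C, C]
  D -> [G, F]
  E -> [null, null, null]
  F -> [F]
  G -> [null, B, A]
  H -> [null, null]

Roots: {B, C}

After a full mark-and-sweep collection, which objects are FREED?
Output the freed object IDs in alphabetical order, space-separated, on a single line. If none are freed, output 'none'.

Roots: B C
Mark B: refs=E null, marked=B
Mark C: refs=C C, marked=B C
Mark E: refs=null null null, marked=B C E
Unmarked (collected): A D F G H

Answer: A D F G H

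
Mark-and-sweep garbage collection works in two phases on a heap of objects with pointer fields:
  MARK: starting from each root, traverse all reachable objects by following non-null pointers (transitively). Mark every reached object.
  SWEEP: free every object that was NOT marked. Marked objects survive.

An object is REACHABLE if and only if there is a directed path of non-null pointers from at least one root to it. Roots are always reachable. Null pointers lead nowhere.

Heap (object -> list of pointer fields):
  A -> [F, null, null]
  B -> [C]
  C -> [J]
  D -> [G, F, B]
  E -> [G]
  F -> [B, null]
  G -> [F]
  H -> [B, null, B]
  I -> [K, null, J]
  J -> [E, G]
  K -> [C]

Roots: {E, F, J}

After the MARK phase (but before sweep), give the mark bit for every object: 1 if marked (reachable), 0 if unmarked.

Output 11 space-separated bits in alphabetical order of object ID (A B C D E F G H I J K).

Roots: E F J
Mark E: refs=G, marked=E
Mark F: refs=B null, marked=E F
Mark J: refs=E G, marked=E F J
Mark G: refs=F, marked=E F G J
Mark B: refs=C, marked=B E F G J
Mark C: refs=J, marked=B C E F G J
Unmarked (collected): A D H I K

Answer: 0 1 1 0 1 1 1 0 0 1 0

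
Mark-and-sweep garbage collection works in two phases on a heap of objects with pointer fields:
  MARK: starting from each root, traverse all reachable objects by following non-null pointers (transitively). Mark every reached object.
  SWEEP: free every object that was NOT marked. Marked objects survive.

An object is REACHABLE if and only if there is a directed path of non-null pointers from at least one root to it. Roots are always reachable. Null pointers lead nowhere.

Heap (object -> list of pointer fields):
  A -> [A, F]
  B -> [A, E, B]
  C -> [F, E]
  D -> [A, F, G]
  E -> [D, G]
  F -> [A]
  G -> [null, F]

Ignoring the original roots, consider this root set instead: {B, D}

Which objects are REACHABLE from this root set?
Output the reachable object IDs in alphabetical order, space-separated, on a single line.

Roots: B D
Mark B: refs=A E B, marked=B
Mark D: refs=A F G, marked=B D
Mark A: refs=A F, marked=A B D
Mark E: refs=D G, marked=A B D E
Mark F: refs=A, marked=A B D E F
Mark G: refs=null F, marked=A B D E F G
Unmarked (collected): C

Answer: A B D E F G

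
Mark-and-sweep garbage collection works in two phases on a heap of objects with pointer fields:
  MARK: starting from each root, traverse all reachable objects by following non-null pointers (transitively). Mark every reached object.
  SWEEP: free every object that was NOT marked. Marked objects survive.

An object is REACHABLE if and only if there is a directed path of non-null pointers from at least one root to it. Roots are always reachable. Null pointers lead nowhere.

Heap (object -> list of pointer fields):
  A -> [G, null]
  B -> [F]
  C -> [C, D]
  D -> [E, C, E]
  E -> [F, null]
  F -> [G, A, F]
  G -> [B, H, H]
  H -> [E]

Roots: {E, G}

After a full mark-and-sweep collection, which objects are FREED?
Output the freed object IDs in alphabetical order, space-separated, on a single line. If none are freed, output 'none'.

Answer: C D

Derivation:
Roots: E G
Mark E: refs=F null, marked=E
Mark G: refs=B H H, marked=E G
Mark F: refs=G A F, marked=E F G
Mark B: refs=F, marked=B E F G
Mark H: refs=E, marked=B E F G H
Mark A: refs=G null, marked=A B E F G H
Unmarked (collected): C D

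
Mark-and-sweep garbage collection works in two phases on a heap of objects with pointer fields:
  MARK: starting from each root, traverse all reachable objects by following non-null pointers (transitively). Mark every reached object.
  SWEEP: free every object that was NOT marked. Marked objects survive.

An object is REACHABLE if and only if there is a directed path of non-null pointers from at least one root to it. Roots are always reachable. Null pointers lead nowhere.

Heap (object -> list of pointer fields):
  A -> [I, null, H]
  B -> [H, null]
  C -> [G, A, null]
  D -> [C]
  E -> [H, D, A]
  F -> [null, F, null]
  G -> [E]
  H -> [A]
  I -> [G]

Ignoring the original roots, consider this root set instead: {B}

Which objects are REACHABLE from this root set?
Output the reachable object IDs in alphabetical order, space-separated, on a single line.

Roots: B
Mark B: refs=H null, marked=B
Mark H: refs=A, marked=B H
Mark A: refs=I null H, marked=A B H
Mark I: refs=G, marked=A B H I
Mark G: refs=E, marked=A B G H I
Mark E: refs=H D A, marked=A B E G H I
Mark D: refs=C, marked=A B D E G H I
Mark C: refs=G A null, marked=A B C D E G H I
Unmarked (collected): F

Answer: A B C D E G H I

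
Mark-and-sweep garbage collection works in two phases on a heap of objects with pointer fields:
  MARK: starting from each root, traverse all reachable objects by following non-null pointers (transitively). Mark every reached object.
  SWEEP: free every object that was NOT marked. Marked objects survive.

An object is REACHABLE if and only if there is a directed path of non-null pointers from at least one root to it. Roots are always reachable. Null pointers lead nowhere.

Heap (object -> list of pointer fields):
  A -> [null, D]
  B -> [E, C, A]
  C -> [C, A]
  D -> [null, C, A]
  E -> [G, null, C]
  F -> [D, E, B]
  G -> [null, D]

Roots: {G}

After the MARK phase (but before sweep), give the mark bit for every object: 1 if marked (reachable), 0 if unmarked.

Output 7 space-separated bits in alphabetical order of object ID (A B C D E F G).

Answer: 1 0 1 1 0 0 1

Derivation:
Roots: G
Mark G: refs=null D, marked=G
Mark D: refs=null C A, marked=D G
Mark C: refs=C A, marked=C D G
Mark A: refs=null D, marked=A C D G
Unmarked (collected): B E F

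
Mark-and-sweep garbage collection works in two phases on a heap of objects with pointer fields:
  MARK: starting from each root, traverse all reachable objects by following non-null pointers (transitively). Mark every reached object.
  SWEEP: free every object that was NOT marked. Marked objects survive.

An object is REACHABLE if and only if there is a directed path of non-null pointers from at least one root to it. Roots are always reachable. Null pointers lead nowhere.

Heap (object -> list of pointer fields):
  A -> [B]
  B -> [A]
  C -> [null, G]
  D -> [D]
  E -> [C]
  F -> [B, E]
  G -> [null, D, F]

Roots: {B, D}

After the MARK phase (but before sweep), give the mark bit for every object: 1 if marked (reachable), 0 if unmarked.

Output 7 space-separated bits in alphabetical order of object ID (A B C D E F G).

Roots: B D
Mark B: refs=A, marked=B
Mark D: refs=D, marked=B D
Mark A: refs=B, marked=A B D
Unmarked (collected): C E F G

Answer: 1 1 0 1 0 0 0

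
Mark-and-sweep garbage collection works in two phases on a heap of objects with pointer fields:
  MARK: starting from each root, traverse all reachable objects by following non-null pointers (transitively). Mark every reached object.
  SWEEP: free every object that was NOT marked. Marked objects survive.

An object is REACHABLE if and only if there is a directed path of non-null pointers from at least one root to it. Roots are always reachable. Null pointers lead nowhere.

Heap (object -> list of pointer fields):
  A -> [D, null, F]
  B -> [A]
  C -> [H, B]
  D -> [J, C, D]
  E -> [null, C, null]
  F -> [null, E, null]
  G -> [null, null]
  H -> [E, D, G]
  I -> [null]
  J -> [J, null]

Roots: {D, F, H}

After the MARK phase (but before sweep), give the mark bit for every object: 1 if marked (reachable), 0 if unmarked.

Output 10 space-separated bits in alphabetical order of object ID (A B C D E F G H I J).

Answer: 1 1 1 1 1 1 1 1 0 1

Derivation:
Roots: D F H
Mark D: refs=J C D, marked=D
Mark F: refs=null E null, marked=D F
Mark H: refs=E D G, marked=D F H
Mark J: refs=J null, marked=D F H J
Mark C: refs=H B, marked=C D F H J
Mark E: refs=null C null, marked=C D E F H J
Mark G: refs=null null, marked=C D E F G H J
Mark B: refs=A, marked=B C D E F G H J
Mark A: refs=D null F, marked=A B C D E F G H J
Unmarked (collected): I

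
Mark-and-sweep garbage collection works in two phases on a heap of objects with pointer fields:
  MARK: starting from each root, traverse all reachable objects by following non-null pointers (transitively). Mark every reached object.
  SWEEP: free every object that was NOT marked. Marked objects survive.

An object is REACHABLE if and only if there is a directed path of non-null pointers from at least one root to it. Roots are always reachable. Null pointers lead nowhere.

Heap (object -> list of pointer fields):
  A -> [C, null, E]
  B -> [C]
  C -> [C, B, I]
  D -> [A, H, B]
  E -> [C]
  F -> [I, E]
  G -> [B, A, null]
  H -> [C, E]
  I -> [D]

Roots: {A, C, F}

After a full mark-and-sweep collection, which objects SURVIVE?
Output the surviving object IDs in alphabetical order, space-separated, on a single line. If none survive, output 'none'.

Answer: A B C D E F H I

Derivation:
Roots: A C F
Mark A: refs=C null E, marked=A
Mark C: refs=C B I, marked=A C
Mark F: refs=I E, marked=A C F
Mark E: refs=C, marked=A C E F
Mark B: refs=C, marked=A B C E F
Mark I: refs=D, marked=A B C E F I
Mark D: refs=A H B, marked=A B C D E F I
Mark H: refs=C E, marked=A B C D E F H I
Unmarked (collected): G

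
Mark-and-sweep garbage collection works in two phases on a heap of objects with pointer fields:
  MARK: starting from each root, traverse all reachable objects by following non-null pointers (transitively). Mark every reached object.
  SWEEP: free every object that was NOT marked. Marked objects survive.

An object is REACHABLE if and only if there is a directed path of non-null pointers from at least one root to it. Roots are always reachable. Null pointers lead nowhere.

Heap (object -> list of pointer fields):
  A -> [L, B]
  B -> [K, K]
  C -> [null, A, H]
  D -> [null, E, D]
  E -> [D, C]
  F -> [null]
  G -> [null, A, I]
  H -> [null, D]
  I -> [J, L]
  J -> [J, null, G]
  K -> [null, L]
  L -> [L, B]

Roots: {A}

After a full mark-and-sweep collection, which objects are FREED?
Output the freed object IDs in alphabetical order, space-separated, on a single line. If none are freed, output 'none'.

Answer: C D E F G H I J

Derivation:
Roots: A
Mark A: refs=L B, marked=A
Mark L: refs=L B, marked=A L
Mark B: refs=K K, marked=A B L
Mark K: refs=null L, marked=A B K L
Unmarked (collected): C D E F G H I J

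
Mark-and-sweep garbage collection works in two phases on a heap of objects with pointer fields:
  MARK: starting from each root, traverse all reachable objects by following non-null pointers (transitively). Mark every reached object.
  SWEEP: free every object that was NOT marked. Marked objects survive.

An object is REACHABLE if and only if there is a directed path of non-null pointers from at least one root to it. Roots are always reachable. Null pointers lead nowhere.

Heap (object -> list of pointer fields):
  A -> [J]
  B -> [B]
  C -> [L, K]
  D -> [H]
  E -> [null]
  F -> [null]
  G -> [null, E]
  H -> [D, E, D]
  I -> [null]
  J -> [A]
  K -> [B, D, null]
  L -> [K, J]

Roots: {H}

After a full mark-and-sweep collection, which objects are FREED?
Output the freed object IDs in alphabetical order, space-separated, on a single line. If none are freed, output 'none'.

Roots: H
Mark H: refs=D E D, marked=H
Mark D: refs=H, marked=D H
Mark E: refs=null, marked=D E H
Unmarked (collected): A B C F G I J K L

Answer: A B C F G I J K L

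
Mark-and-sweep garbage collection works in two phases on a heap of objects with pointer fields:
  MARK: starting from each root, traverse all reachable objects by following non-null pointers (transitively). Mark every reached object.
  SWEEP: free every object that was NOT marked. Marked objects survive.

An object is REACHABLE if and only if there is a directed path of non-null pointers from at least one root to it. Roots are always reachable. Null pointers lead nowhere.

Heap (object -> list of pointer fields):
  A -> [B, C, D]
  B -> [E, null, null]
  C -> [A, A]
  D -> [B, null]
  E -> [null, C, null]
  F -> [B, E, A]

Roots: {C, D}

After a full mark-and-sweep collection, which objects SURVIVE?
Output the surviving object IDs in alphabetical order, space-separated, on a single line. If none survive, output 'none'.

Answer: A B C D E

Derivation:
Roots: C D
Mark C: refs=A A, marked=C
Mark D: refs=B null, marked=C D
Mark A: refs=B C D, marked=A C D
Mark B: refs=E null null, marked=A B C D
Mark E: refs=null C null, marked=A B C D E
Unmarked (collected): F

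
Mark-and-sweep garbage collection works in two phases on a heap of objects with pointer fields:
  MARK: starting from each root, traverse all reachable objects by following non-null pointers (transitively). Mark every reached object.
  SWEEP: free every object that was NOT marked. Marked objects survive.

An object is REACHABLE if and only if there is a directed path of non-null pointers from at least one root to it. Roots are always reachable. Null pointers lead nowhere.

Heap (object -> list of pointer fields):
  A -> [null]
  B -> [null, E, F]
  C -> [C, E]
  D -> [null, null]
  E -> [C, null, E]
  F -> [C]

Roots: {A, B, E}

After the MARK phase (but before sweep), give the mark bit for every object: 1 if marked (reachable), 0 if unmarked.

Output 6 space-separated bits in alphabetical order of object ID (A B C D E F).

Answer: 1 1 1 0 1 1

Derivation:
Roots: A B E
Mark A: refs=null, marked=A
Mark B: refs=null E F, marked=A B
Mark E: refs=C null E, marked=A B E
Mark F: refs=C, marked=A B E F
Mark C: refs=C E, marked=A B C E F
Unmarked (collected): D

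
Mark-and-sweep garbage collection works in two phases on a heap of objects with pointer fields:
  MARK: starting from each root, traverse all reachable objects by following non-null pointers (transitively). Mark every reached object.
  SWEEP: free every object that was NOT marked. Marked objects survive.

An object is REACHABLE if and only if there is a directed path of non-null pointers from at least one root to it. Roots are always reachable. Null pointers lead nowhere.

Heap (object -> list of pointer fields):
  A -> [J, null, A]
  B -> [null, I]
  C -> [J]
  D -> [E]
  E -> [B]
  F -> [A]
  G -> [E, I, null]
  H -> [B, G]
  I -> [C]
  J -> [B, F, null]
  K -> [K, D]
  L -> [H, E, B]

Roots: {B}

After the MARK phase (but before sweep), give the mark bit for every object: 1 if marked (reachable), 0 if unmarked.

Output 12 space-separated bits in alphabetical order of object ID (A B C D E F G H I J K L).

Answer: 1 1 1 0 0 1 0 0 1 1 0 0

Derivation:
Roots: B
Mark B: refs=null I, marked=B
Mark I: refs=C, marked=B I
Mark C: refs=J, marked=B C I
Mark J: refs=B F null, marked=B C I J
Mark F: refs=A, marked=B C F I J
Mark A: refs=J null A, marked=A B C F I J
Unmarked (collected): D E G H K L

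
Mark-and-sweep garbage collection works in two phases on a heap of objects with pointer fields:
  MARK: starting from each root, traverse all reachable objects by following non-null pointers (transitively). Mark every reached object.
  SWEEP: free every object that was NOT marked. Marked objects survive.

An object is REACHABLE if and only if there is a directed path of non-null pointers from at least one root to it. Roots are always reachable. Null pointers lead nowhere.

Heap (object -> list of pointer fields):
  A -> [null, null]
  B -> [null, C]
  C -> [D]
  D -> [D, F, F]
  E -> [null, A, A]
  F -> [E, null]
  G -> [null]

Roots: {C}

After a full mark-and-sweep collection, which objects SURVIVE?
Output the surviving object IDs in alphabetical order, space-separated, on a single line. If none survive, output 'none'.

Answer: A C D E F

Derivation:
Roots: C
Mark C: refs=D, marked=C
Mark D: refs=D F F, marked=C D
Mark F: refs=E null, marked=C D F
Mark E: refs=null A A, marked=C D E F
Mark A: refs=null null, marked=A C D E F
Unmarked (collected): B G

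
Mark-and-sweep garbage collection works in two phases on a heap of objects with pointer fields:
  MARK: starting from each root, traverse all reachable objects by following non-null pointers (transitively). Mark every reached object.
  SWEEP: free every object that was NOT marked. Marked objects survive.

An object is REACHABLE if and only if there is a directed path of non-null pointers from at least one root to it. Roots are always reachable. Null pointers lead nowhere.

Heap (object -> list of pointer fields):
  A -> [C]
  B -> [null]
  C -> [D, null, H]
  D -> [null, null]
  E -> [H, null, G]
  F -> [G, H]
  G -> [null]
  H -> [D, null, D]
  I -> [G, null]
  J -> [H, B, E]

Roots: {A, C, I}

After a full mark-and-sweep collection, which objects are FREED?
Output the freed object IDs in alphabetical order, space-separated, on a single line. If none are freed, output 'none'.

Answer: B E F J

Derivation:
Roots: A C I
Mark A: refs=C, marked=A
Mark C: refs=D null H, marked=A C
Mark I: refs=G null, marked=A C I
Mark D: refs=null null, marked=A C D I
Mark H: refs=D null D, marked=A C D H I
Mark G: refs=null, marked=A C D G H I
Unmarked (collected): B E F J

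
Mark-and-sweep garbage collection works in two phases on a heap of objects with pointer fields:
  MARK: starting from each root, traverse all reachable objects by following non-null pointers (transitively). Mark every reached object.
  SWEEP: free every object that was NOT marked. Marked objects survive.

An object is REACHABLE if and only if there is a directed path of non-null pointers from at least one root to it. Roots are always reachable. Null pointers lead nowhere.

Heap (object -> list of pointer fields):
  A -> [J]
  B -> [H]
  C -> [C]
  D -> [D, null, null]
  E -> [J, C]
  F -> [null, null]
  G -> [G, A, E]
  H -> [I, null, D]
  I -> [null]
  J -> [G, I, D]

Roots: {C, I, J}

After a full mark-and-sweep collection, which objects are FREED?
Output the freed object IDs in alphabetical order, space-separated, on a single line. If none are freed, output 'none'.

Roots: C I J
Mark C: refs=C, marked=C
Mark I: refs=null, marked=C I
Mark J: refs=G I D, marked=C I J
Mark G: refs=G A E, marked=C G I J
Mark D: refs=D null null, marked=C D G I J
Mark A: refs=J, marked=A C D G I J
Mark E: refs=J C, marked=A C D E G I J
Unmarked (collected): B F H

Answer: B F H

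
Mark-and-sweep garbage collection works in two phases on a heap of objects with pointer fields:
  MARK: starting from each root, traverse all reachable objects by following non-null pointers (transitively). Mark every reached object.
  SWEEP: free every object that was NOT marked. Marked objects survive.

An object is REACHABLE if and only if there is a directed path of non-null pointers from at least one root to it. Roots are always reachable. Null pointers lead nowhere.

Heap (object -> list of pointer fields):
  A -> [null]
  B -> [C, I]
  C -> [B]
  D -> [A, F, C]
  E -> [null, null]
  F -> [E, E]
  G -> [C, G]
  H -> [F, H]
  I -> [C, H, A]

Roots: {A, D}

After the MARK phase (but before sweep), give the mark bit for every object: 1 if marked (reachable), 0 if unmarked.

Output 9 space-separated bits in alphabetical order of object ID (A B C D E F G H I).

Roots: A D
Mark A: refs=null, marked=A
Mark D: refs=A F C, marked=A D
Mark F: refs=E E, marked=A D F
Mark C: refs=B, marked=A C D F
Mark E: refs=null null, marked=A C D E F
Mark B: refs=C I, marked=A B C D E F
Mark I: refs=C H A, marked=A B C D E F I
Mark H: refs=F H, marked=A B C D E F H I
Unmarked (collected): G

Answer: 1 1 1 1 1 1 0 1 1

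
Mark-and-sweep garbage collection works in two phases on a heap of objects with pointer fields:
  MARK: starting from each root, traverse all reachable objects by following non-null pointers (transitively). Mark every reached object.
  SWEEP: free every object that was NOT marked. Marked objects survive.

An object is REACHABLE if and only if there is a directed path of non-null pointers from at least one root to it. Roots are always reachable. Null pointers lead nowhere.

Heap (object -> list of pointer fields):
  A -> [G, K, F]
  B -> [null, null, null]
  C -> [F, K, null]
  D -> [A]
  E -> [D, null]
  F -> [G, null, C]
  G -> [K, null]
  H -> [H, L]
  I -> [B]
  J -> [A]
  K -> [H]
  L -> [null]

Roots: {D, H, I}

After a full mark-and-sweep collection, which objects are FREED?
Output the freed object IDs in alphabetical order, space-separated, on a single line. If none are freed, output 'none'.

Answer: E J

Derivation:
Roots: D H I
Mark D: refs=A, marked=D
Mark H: refs=H L, marked=D H
Mark I: refs=B, marked=D H I
Mark A: refs=G K F, marked=A D H I
Mark L: refs=null, marked=A D H I L
Mark B: refs=null null null, marked=A B D H I L
Mark G: refs=K null, marked=A B D G H I L
Mark K: refs=H, marked=A B D G H I K L
Mark F: refs=G null C, marked=A B D F G H I K L
Mark C: refs=F K null, marked=A B C D F G H I K L
Unmarked (collected): E J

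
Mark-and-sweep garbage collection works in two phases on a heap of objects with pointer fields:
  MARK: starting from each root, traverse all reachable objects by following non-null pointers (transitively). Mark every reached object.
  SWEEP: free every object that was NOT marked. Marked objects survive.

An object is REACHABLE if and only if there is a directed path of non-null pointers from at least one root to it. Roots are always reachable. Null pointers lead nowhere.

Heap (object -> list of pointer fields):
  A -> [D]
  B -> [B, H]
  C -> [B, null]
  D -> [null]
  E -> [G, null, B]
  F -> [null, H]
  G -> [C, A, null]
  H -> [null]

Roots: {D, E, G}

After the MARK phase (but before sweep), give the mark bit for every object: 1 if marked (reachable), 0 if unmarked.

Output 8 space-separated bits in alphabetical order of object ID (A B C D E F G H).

Answer: 1 1 1 1 1 0 1 1

Derivation:
Roots: D E G
Mark D: refs=null, marked=D
Mark E: refs=G null B, marked=D E
Mark G: refs=C A null, marked=D E G
Mark B: refs=B H, marked=B D E G
Mark C: refs=B null, marked=B C D E G
Mark A: refs=D, marked=A B C D E G
Mark H: refs=null, marked=A B C D E G H
Unmarked (collected): F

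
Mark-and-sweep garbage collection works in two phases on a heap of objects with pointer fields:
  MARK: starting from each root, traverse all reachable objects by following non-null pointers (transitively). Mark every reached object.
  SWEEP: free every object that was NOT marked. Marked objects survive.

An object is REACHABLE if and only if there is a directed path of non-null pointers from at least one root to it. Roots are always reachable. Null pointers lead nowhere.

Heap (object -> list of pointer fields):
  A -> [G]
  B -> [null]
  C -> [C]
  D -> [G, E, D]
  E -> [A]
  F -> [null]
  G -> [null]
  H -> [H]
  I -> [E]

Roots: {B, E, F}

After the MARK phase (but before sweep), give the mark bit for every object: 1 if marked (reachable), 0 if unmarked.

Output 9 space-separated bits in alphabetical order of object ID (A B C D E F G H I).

Answer: 1 1 0 0 1 1 1 0 0

Derivation:
Roots: B E F
Mark B: refs=null, marked=B
Mark E: refs=A, marked=B E
Mark F: refs=null, marked=B E F
Mark A: refs=G, marked=A B E F
Mark G: refs=null, marked=A B E F G
Unmarked (collected): C D H I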